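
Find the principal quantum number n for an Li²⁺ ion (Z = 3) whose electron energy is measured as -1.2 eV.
n = 10

The exact energy levels follow E_n = -13.6057 Z² / n² eV with Z = 3.

The measured value (-1.2 eV) is reported to only 2 significant figures, so we must test candidate n values and see which one matches to that precision.

Candidate energies:
  n = 8:  E = -13.6057 × 3² / 8² = -1.91330 eV
  n = 9:  E = -13.6057 × 3² / 9² = -1.51174 eV
  n = 10:  E = -13.6057 × 3² / 10² = -1.22451 eV  ← matches
  n = 11:  E = -13.6057 × 3² / 11² = -1.01199 eV
  n = 12:  E = -13.6057 × 3² / 12² = -0.85036 eV

Checking against the measurement of -1.2 eV (2 sig figs), only n = 10 agrees:
E_10 = -1.22451 eV, which rounds to -1.2 eV ✓

Therefore n = 10.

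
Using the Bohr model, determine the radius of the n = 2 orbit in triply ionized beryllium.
0.05292 nm (or 0.52918 Å)

The Bohr radius formula is:
r_n = n² a₀ / Z

where a₀ = 0.05291772 nm is the Bohr radius.

For Be³⁺ (Z = 4) at n = 2:
r_2 = 2² × 0.05291772 nm / 4
r_2 = 4 × 0.05291772 nm / 4
r_2 = 0.211671 nm / 4
r_2 = 0.05292 nm

The electron orbits at approximately 0.05292 nm from the nucleus.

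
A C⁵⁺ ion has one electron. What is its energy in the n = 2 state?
-122.45130 eV

For hydrogen-like ions, the energy levels scale with Z²:
E_n = -13.6057 Z² / n² eV

For C⁵⁺ (Z = 6) at n = 2:
E_2 = -13.6057 × 6² / 2²
E_2 = -13.6057 × 36 / 4
E_2 = -489.8052 / 4
E_2 = -122.45130 eV

The energy is 36 times more negative than hydrogen at the same n due to the stronger nuclear charge.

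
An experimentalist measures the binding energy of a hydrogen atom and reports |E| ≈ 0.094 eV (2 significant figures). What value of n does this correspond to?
n = 12

The exact energy levels follow E_n = -13.6057 eV / n².

The measured value (-0.094 eV) is reported to only 2 significant figures, so we must test candidate n values and see which one matches to that precision.

Candidate energies:
  n = 10:  E = -13.6057/10² = -0.13606 eV
  n = 11:  E = -13.6057/11² = -0.11244 eV
  n = 12:  E = -13.6057/12² = -0.09448 eV  ← matches
  n = 13:  E = -13.6057/13² = -0.08051 eV
  n = 14:  E = -13.6057/14² = -0.06942 eV

Checking against the measurement of -0.094 eV (2 sig figs), only n = 12 agrees:
E_12 = -0.09448 eV, which rounds to -0.094 eV ✓

Therefore n = 12.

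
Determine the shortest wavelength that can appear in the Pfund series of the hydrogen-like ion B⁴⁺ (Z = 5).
91.1265 nm

The series limit corresponds to the transition from n = ∞ to n = 5.
This is the highest energy (shortest wavelength) transition in the Pfund series.

E_∞ = 0 eV
E_5 = -13.6057 × 5² / 5² = -13.605700 eV

Energy at series limit:
ΔE = E_∞ - E_5 = 0 - (-13.605700) = 13.605700 eV
λ = hc/E = 1239.84 eV·nm / 13.605700 eV = 91.1265 nm

This energy equals the ionization energy from the n = 5 state of B⁴⁺.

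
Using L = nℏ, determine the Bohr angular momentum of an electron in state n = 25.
2.636e-33 J·s (or 25ℏ)

In the Bohr model, angular momentum is quantized:
L = nℏ

where ℏ = h/(2π) = 1.05457e-34 J·s

For n = 25:
L = 25 × 1.05457e-34 J·s
L = 2.636e-33 J·s

This can also be written as L = 25ℏ.
The angular momentum is an integer multiple of the reduced Planck constant.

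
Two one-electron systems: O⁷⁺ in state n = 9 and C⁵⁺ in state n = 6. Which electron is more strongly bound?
C⁵⁺ at n = 6 (E = -13.606 eV)

Using E_n = -13.6057 Z² / n² eV:

O⁷⁺ (Z = 8) at n = 9:
E = -13.6057 × 8² / 9² = -13.6057 × 64 / 81 = -10.750183 eV

C⁵⁺ (Z = 6) at n = 6:
E = -13.6057 × 6² / 6² = -13.6057 × 36 / 36 = -13.605700 eV

Since -13.605700 eV < -10.750183 eV,
C⁵⁺ at n = 6 is more tightly bound (requires more energy to ionize).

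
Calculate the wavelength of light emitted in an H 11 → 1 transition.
91.88590 nm

First, find the transition energy using E_n = -13.6057 / n² eV:
E_11 = -13.6057 / 11² = -0.1124438 eV
E_1 = -13.6057 / 1² = -13.6057000 eV

Photon energy: |ΔE| = |E_1 - E_11| = 13.4932562 eV

Convert to wavelength using E = hc/λ with hc = 1239.84 eV·nm:
λ = hc/E = 1239.84 eV·nm / 13.4932562 eV
λ = 91.88590 nm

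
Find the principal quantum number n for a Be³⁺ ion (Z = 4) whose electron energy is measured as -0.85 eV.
n = 16

The exact energy levels follow E_n = -13.6057 Z² / n² eV with Z = 4.

The measured value (-0.85 eV) is reported to only 2 significant figures, so we must test candidate n values and see which one matches to that precision.

Candidate energies:
  n = 14:  E = -13.6057 × 4² / 14² = -1.11067 eV
  n = 15:  E = -13.6057 × 4² / 15² = -0.96752 eV
  n = 16:  E = -13.6057 × 4² / 16² = -0.85036 eV  ← matches
  n = 17:  E = -13.6057 × 4² / 17² = -0.75326 eV
  n = 18:  E = -13.6057 × 4² / 18² = -0.67189 eV

Checking against the measurement of -0.85 eV (2 sig figs), only n = 16 agrees:
E_16 = -0.85036 eV, which rounds to -0.85 eV ✓

Therefore n = 16.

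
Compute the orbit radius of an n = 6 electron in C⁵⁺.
0.3175 nm (or 3.1751 Å)

The Bohr radius formula is:
r_n = n² a₀ / Z

where a₀ = 0.0529177 nm is the Bohr radius.

For C⁵⁺ (Z = 6) at n = 6:
r_6 = 6² × 0.0529177 nm / 6
r_6 = 36 × 0.0529177 nm / 6
r_6 = 1.90504 nm / 6
r_6 = 0.3175 nm

The electron orbits at approximately 0.3175 nm from the nucleus.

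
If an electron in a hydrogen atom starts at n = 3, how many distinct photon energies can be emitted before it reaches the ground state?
3

The electron can occupy levels n = 1, 2, ..., 3 during de-excitation — that is m = 3 - 1 + 1 = 3 distinct levels.

The number of distinct spectral lines equals the number of ways to choose 2 of these m levels (each pair gives one possible emission transition):

Number of lines = m(m-1)/2 = 3×2/2 = 3

These correspond to all possible transitions between the 3 levels:
3 → 2, 3 → 1, 2 → 1

Each transition produces a photon with a unique energy (and thus wavelength). This count does not depend on Z.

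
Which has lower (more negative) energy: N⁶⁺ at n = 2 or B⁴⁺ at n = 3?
N⁶⁺ at n = 2 (E = -166.67 eV)

Using E_n = -13.6057 Z² / n² eV:

N⁶⁺ (Z = 7) at n = 2:
E = -13.6057 × 7² / 2² = -13.6057 × 49 / 4 = -166.66983 eV

B⁴⁺ (Z = 5) at n = 3:
E = -13.6057 × 5² / 3² = -13.6057 × 25 / 9 = -37.79361 eV

Since -166.66983 eV < -37.79361 eV,
N⁶⁺ at n = 2 is more tightly bound (requires more energy to ionize).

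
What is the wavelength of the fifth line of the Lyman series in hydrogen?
93.73 nm

The lines of a series are numbered from the longest wavelength (smallest ΔE) outward; the fifth line is the transition from n = n_f + 5 to n_f.
The Lyman series has all transitions ending at n_f = 1.

For H, the fifth line (ε-line) is the jump from n = 6 to n = 1:
E_6 = -13.6057 / 6² = -0.3779 eV
E_1 = -13.6057 / 1² = -13.6057 eV
ΔE = E_6 - E_1 = 13.2278 eV

λ = hc/E = 1239.84 eV·nm / 13.2278 eV
λ = 93.73 nm

This is the ε-line of the Lyman series in H.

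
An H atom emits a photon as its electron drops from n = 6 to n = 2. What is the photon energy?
3.02349 eV

The energy levels are E_n = -13.6057 eV / n².

Energy at n = 6: E_6 = -13.6057 / 6² = -0.37793611 eV
Energy at n = 2: E_2 = -13.6057 / 2² = -3.40142500 eV

For emission (electron falling to lower state), the photon energy is:
E_photon = E_6 - E_2 = |-0.37793611 - (-3.40142500)|
E_photon = 3.02349 eV

This energy is carried away by the emitted photon.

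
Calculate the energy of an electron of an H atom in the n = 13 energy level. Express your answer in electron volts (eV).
-0.080507 eV

The energy levels of a hydrogen-like atom are given by:
E_n = -13.6057 eV / n²

For n = 13:
E_13 = -13.6057 eV / 13²
E_13 = -13.6057 eV / 169
E_13 = -0.080507 eV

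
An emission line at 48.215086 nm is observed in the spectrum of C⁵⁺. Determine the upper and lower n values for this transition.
n = 10 → n = 4

First, find the photon energy from the wavelength (hc = 1239.84 eV·nm):
E = hc/λ = 1239.84 eV·nm / 48.215086 nm = 25.714773 eV

The energy levels of C⁵⁺ satisfy E_n = -13.6057 × 6² / n² eV, so an emission n_i → n_f releases
ΔE = 13.6057 × 6² × (1/n_f² − 1/n_i²) eV.

Setting ΔE equal to the photon energy:
1/n_f² − 1/n_i² = 25.714773 / (13.6057 × 6²) = 0.052500000

Since 1/n_i² must be positive, we need 1/n_f² > 0.052500000, i.e. n_f ≤ 4. For each allowed n_f, solve n_i = (1/n_f² − 0.052500000)^(−1/2) and check whether it is a whole number:
  n_f = 1: 1/n_i² = 1.000000000 − 0.052500000 = 0.947500000 → n_i = 1.027  (not an integer) ✗
  n_f = 2: 1/n_i² = 0.250000000 − 0.052500000 = 0.197500000 → n_i = 2.250  (not an integer) ✗
  n_f = 3: 1/n_i² = 0.111111111 − 0.052500000 = 0.058611111 → n_i = 4.131  (not an integer) ✗
  n_f = 4: 1/n_i² = 0.062500000 − 0.052500000 = 0.010000000 → n_i = 10.000  → integer, n_i = 10 ✓

Only n_f = 4 gives an integer upper level, n_i = 10.

The transition is from n = 10 to n = 4 (emission).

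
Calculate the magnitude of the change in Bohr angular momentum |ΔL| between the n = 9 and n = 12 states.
3.16372e-34 J·s (or 3ℏ)

In the Bohr model, L_n = nℏ where ℏ = 1.0545718e-34 J·s.

L_12 = 12ℏ = 1.2654862e-33 J·s
L_9 = 9ℏ = 9.4911462e-34 J·s

ΔL = L_12 - L_9 = (12 - 9)ℏ = 3ℏ
ΔL = 3 × 1.0545718e-34 J·s = 3.16372e-34 J·s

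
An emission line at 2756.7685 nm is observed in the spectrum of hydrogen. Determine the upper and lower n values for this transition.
n = 12 → n = 5

First, find the photon energy from the wavelength (hc = 1239.84 eV·nm):
E = hc/λ = 1239.84 eV·nm / 2756.7685 nm = 0.44974397 eV

The energy levels of hydrogen satisfy E_n = -13.6057 / n² eV, so an emission n_i → n_f releases
ΔE = 13.6057 × (1/n_f² − 1/n_i²) eV.

Setting ΔE equal to the photon energy:
1/n_f² − 1/n_i² = 0.44974397 / 13.6057 = 0.033055555

Since 1/n_i² must be positive, we need 1/n_f² > 0.033055555, i.e. n_f ≤ 5. For each allowed n_f, solve n_i = (1/n_f² − 0.033055555)^(−1/2) and check whether it is a whole number:
  n_f = 1: 1/n_i² = 1.000000000 − 0.033055555 = 0.966944445 → n_i = 1.017  (not an integer) ✗
  n_f = 2: 1/n_i² = 0.250000000 − 0.033055555 = 0.216944445 → n_i = 2.147  (not an integer) ✗
  n_f = 3: 1/n_i² = 0.111111111 − 0.033055555 = 0.078055556 → n_i = 3.579  (not an integer) ✗
  n_f = 4: 1/n_i² = 0.062500000 − 0.033055555 = 0.029444445 → n_i = 5.828  (not an integer) ✗
  n_f = 5: 1/n_i² = 0.040000000 − 0.033055555 = 0.006944445 → n_i = 12.000  → integer, n_i = 12 ✓

Only n_f = 5 gives an integer upper level, n_i = 12.

The transition is from n = 12 to n = 5 (emission).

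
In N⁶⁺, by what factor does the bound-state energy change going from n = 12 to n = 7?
2.93878

Using E_n = -13.6057 Z² / n² eV with Z = 7:

E_7 = -13.6057 × 7² / 7² = -666.6793 / 49 = -13.60570000000 eV
E_12 = -13.6057 × 7² / 12² = -666.6793 / 144 = -4.62971736111 eV

The ratio is:
E_7/E_12 = (-13.60570000000) / (-4.62971736111)
E_7/E_12 = (-666.6793/49) / (-666.6793/144)
E_7/E_12 = 144/49
E_7/E_12 = 2.93878
(Note: the Z² factors cancel in the ratio.)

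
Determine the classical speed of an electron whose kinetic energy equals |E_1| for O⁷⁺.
1.75e+07 m/s (or 5.84% of c)

The binding energy at n = 1 for O⁷⁺ is:
E_1 = -13.6057 × 8²/1² = -870.7648 eV
|E_1| = 870.7648 eV

Convert to Joules:
KE = 870.7648 eV × (1.602177 × 10⁻¹⁹ J/eV) = 1.3951e-16 J

Using KE = ½mv²:
v = √(2·KE/m_e)
v = √(2 × 1.3951e-16 J / 9.10938 × 10⁻³¹ kg)
v = 1.75e+07 m/s

This is approximately 5.84% the speed of light.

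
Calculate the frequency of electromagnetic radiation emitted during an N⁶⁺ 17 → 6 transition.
3.92e+15 Hz

First, find the transition energy:
E_17 = -13.6057 × 7² / 17² = -2.30685 eV
E_6 = -13.6057 × 7² / 6² = -18.51887 eV
|ΔE| = |E_6 - E_17| = 16.21202 eV

Convert to Joules: E = 16.21202 eV × (1.602177 × 10⁻¹⁹ J/eV) = 2.5975e-18 J

Using E = hf:
f = E/h = 2.5975e-18 J / (6.62607 × 10⁻³⁴ J·s)
f = 3.92e+15 Hz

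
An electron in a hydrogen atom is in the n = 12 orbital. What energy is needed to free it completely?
0.094484 eV

The ionization energy is the energy needed to remove the electron completely (n → ∞).

For hydrogen, E_n = -13.6057 eV / n².

At n = 12: E_12 = -13.6057 / 12² = -0.094484028 eV
At n = ∞: E_∞ = 0 eV

Ionization energy = E_∞ - E_12 = 0 - (-0.094484028) = 0.094484028 eV
Ionization energy ≈ 0.094484 eV

This is also called the binding energy of the electron in state n = 12.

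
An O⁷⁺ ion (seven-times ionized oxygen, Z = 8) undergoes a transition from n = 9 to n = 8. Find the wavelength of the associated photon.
434.19 nm

First, find the transition energy using E_n = -13.6057 Z² / n² eV:
E_9 = -13.6057 × 8² / 9² = -10.750183 eV
E_8 = -13.6057 × 8² / 8² = -13.605700 eV

Photon energy: |ΔE| = |E_8 - E_9| = 2.855517 eV

Convert to wavelength using E = hc/λ with hc = 1239.84 eV·nm:
λ = hc/E = 1239.84 eV·nm / 2.855517 eV
λ = 434.19 nm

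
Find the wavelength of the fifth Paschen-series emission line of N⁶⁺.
19.48 nm

The lines of a series are numbered from the longest wavelength (smallest ΔE) outward; the fifth line is the transition from n = n_f + 5 to n_f.
The Paschen series has all transitions ending at n_f = 3.

For N⁶⁺ (Z = 7), the fifth line (ε-line) is the jump from n = 8 to n = 3:
E_8 = -13.6057 × 7² / 8² = -10.4169 eV
E_3 = -13.6057 × 7² / 3² = -74.0755 eV
ΔE = E_8 - E_3 = 63.6586 eV

λ = hc/E = 1239.84 eV·nm / 63.6586 eV
λ = 19.48 nm

This is the ε-line of the Paschen series in N⁶⁺.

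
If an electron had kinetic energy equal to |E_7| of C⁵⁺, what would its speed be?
1.88e+06 m/s (or 0.63% of c)

The binding energy at n = 7 for C⁵⁺ is:
E_7 = -13.6057 × 6²/7² = -9.99602 eV
|E_7| = 9.99602 eV

Convert to Joules:
KE = 9.99602 eV × (1.602177 × 10⁻¹⁹ J/eV) = 1.6015e-18 J

Using KE = ½mv²:
v = √(2·KE/m_e)
v = √(2 × 1.6015e-18 J / 9.10938 × 10⁻³¹ kg)
v = 1.88e+06 m/s

This is approximately 0.63% the speed of light.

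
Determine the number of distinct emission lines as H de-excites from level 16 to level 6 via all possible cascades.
55

The electron can occupy levels n = 6, 7, ..., 16 during de-excitation — that is m = 16 - 6 + 1 = 11 distinct levels.

The number of distinct spectral lines equals the number of ways to choose 2 of these m levels (each pair gives one possible emission transition):

Number of lines = m(m-1)/2 = 11×10/2 = 55

These correspond to all possible transitions between the 11 levels:
16 → 15, 16 → 14, 16 → 13, 16 → 12, 16 → 11, 16 → 10, 16 → 9, 16 → 8...

Each transition produces a photon with a unique energy (and thus wavelength). This count does not depend on Z.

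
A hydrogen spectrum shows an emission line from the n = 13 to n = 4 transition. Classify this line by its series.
Brackett series

The spectral series in hydrogen are named based on the final (lower) energy level:
- Lyman series: n_final = 1 (ultraviolet)
- Balmer series: n_final = 2 (visible/near-UV)
- Paschen series: n_final = 3 (infrared)
- Brackett series: n_final = 4 (infrared)
- Pfund series: n_final = 5 (far infrared)

Since this transition ends at n = 4, it belongs to the Brackett series.

For reference, this 13 → 4 line has photon energy
ΔE = 13.6057 eV × (1/4² - 1/13²) = 0.7698491494 eV,
corresponding to wavelength λ = hc/ΔE = 1239.84 eV·nm / 0.7698491494 eV = 1610.4973 nm in the infrared region.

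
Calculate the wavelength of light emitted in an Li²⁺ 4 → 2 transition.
54.00090 nm

First, find the transition energy using E_n = -13.6057 Z² / n² eV:
E_4 = -13.6057 × 3² / 4² = -7.6532063 eV
E_2 = -13.6057 × 3² / 2² = -30.6128250 eV

Photon energy: |ΔE| = |E_2 - E_4| = 22.9596187 eV

Convert to wavelength using E = hc/λ with hc = 1239.84 eV·nm:
λ = hc/E = 1239.84 eV·nm / 22.9596187 eV
λ = 54.00090 nm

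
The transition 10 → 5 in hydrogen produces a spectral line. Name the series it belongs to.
Pfund series

The spectral series in hydrogen are named based on the final (lower) energy level:
- Lyman series: n_final = 1 (ultraviolet)
- Balmer series: n_final = 2 (visible/near-UV)
- Paschen series: n_final = 3 (infrared)
- Brackett series: n_final = 4 (infrared)
- Pfund series: n_final = 5 (far infrared)

Since this transition ends at n = 5, it belongs to the Pfund series.

For reference, this 10 → 5 line has photon energy
ΔE = 13.6057 eV × (1/5² - 1/10²) = 0.4081710000 eV,
corresponding to wavelength λ = hc/ΔE = 1239.84 eV·nm / 0.4081710000 eV = 3037.5504 nm in the far infrared region.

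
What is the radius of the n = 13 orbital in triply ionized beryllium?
2.235774 nm (or 22.357737 Å)

The Bohr radius formula is:
r_n = n² a₀ / Z

where a₀ = 0.052917721 nm is the Bohr radius.

For Be³⁺ (Z = 4) at n = 13:
r_13 = 13² × 0.052917721 nm / 4
r_13 = 169 × 0.052917721 nm / 4
r_13 = 8.9430948 nm / 4
r_13 = 2.235774 nm

The electron orbits at approximately 2.235774 nm from the nucleus.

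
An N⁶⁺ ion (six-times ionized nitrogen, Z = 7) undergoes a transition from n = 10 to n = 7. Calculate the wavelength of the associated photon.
178.67944 nm

First, find the transition energy using E_n = -13.6057 Z² / n² eV:
E_10 = -13.6057 × 7² / 10² = -6.666793000 eV
E_7 = -13.6057 × 7² / 7² = -13.605700000 eV

Photon energy: |ΔE| = |E_7 - E_10| = 6.938907000 eV

Convert to wavelength using E = hc/λ with hc = 1239.84 eV·nm:
λ = hc/E = 1239.84 eV·nm / 6.938907000 eV
λ = 178.67944 nm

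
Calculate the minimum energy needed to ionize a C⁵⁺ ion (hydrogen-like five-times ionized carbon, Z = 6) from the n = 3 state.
54.42280 eV

The ionization energy is the energy needed to remove the electron completely (n → ∞).

For a hydrogen-like ion with Z = 6, E_n = -13.6057 Z² / n² eV.

At n = 3: E_3 = -13.6057 × 6² / 3² = -54.42280000 eV
At n = ∞: E_∞ = 0 eV

Ionization energy = E_∞ - E_3 = 0 - (-54.42280000) = 54.42280000 eV
Ionization energy ≈ 54.42280 eV

This is also called the binding energy of the electron in state n = 3.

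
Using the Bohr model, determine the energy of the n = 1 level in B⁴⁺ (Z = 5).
-340.143 eV

For hydrogen-like ions, the energy levels scale with Z²:
E_n = -13.6057 Z² / n² eV

For B⁴⁺ (Z = 5) at n = 1:
E_1 = -13.6057 × 5² / 1²
E_1 = -13.6057 × 25 / 1
E_1 = -340.1425 / 1
E_1 = -340.143 eV

The energy is 25 times more negative than hydrogen at the same n due to the stronger nuclear charge.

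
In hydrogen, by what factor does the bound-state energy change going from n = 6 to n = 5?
1.44

Using E_n = -13.6057 Z² / n² eV with Z = 1:

E_5 = -13.6057 / 5² = -13.6057 / 25 = -0.54422800 eV
E_6 = -13.6057 / 6² = -13.6057 / 36 = -0.37793611 eV

The ratio is:
E_5/E_6 = (-0.54422800) / (-0.37793611)
E_5/E_6 = (-13.6057/25) / (-13.6057/36)
E_5/E_6 = 36/25
E_5/E_6 = 1.44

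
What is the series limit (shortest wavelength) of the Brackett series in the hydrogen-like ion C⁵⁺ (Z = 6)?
40.5007 nm

The series limit corresponds to the transition from n = ∞ to n = 4.
This is the highest energy (shortest wavelength) transition in the Brackett series.

E_∞ = 0 eV
E_4 = -13.6057 × 6² / 4² = -30.612825 eV

Energy at series limit:
ΔE = E_∞ - E_4 = 0 - (-30.612825) = 30.612825 eV
λ = hc/E = 1239.84 eV·nm / 30.612825 eV = 40.5007 nm

This energy equals the ionization energy from the n = 4 state of C⁵⁺.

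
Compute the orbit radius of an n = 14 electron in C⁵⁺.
1.728646 nm (or 17.286456 Å)

The Bohr radius formula is:
r_n = n² a₀ / Z

where a₀ = 0.052917721 nm is the Bohr radius.

For C⁵⁺ (Z = 6) at n = 14:
r_14 = 14² × 0.052917721 nm / 6
r_14 = 196 × 0.052917721 nm / 6
r_14 = 10.3718733 nm / 6
r_14 = 1.728646 nm

The electron orbits at approximately 1.728646 nm from the nucleus.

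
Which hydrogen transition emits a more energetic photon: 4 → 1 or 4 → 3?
4 → 1

Calculate the energy for each transition:

Transition 4 → 1:
ΔE₁ = |E_1 - E_4| = |-13.6057/1² - (-13.6057/4²)|
ΔE₁ = |-13.605700000000 - (-0.850356250000)| = 12.755343750 eV

Transition 4 → 3:
ΔE₂ = |E_3 - E_4| = |-13.6057/3² - (-13.6057/4²)|
ΔE₂ = |-1.511744444444 - (-0.850356250000)| = 0.661388194 eV

Since 12.755343750 eV > 0.661388194 eV, the transition 4 → 1 emits the more energetic photon.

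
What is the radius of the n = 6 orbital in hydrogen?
1.905038 nm (or 19.050380 Å)

The Bohr radius formula is:
r_n = n² a₀ / Z

where a₀ = 0.052917721 nm is the Bohr radius.

For H (Z = 1) at n = 6:
r_6 = 6² × 0.052917721 nm / 1
r_6 = 36 × 0.052917721 nm / 1
r_6 = 1.9050380 nm / 1
r_6 = 1.905038 nm

The electron orbits at approximately 1.905038 nm from the nucleus.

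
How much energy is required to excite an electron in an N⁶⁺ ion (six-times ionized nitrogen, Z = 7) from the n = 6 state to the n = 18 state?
16.46 eV

The energy levels of a hydrogen-like atom are E_n = -13.6057 Z² eV / n².

Energy at n = 6: E_6 = -13.6057 × 7² / 6² = -18.51887 eV
Energy at n = 18: E_18 = -13.6057 × 7² / 18² = -2.05765 eV

The excitation energy is the difference:
ΔE = E_18 - E_6
ΔE = -2.05765 - (-18.51887)
ΔE = 16.46 eV

Since this is positive, energy must be absorbed (photon absorption).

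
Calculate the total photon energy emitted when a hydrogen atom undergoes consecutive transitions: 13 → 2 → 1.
13.5252 eV

The energy levels of hydrogen are E_n = -13.6057 / n² eV.

First transition (13 → 2):
ΔE₁ = |E_2 - E_13|
ΔE₁ = |-3.4014250000 - (-0.0805071006)| = 3.3209179 eV

Second transition (2 → 1):
ΔE₂ = |E_1 - E_2|
ΔE₂ = |-13.6057000000 - (-3.4014250000)| = 10.2042750 eV

Total energy released:
E_total = ΔE₁ + ΔE₂ = 3.3209179 + 10.2042750 = 13.5252 eV

Note: This equals the direct transition 13 → 1: 13.5252 eV ✓
Energy is conserved regardless of the path taken.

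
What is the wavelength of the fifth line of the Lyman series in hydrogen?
93.730 nm

The lines of a series are numbered from the longest wavelength (smallest ΔE) outward; the fifth line is the transition from n = n_f + 5 to n_f.
The Lyman series has all transitions ending at n_f = 1.

For H, the fifth line (ε-line) is the jump from n = 6 to n = 1:
E_6 = -13.6057 / 6² = -0.37794 eV
E_1 = -13.6057 / 1² = -13.60570 eV
ΔE = E_6 - E_1 = 13.22776 eV

λ = hc/E = 1239.84 eV·nm / 13.22776 eV
λ = 93.730 nm

This is the ε-line of the Lyman series in H.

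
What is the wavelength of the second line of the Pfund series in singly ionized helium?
1162.81228 nm

The lines of a series are numbered from the longest wavelength (smallest ΔE) outward; the second line is the transition from n = n_f + 2 to n_f.
The Pfund series has all transitions ending at n_f = 5.

For He⁺ (Z = 2), the second line (β-line) is the jump from n = 7 to n = 5:
E_7 = -13.6057 × 2² / 7² = -1.1106693878 eV
E_5 = -13.6057 × 2² / 5² = -2.1769120000 eV
ΔE = E_7 - E_5 = 1.0662426122 eV

λ = hc/E = 1239.84 eV·nm / 1.0662426122 eV
λ = 1162.81228 nm

This is the β-line of the Pfund series in He⁺.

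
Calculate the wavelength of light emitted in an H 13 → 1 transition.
91.669 nm

First, find the transition energy using E_n = -13.6057 / n² eV:
E_13 = -13.6057 / 13² = -0.08051 eV
E_1 = -13.6057 / 1² = -13.60570 eV

Photon energy: |ΔE| = |E_1 - E_13| = 13.52519 eV

Convert to wavelength using E = hc/λ with hc = 1239.84 eV·nm:
λ = hc/E = 1239.84 eV·nm / 13.52519 eV
λ = 91.669 nm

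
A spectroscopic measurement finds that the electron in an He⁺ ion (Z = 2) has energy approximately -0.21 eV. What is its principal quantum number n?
n = 16

The exact energy levels follow E_n = -13.6057 Z² / n² eV with Z = 2.

The measured value (-0.21 eV) is reported to only 2 significant figures, so we must test candidate n values and see which one matches to that precision.

Candidate energies:
  n = 14:  E = -13.6057 × 2² / 14² = -0.27767 eV
  n = 15:  E = -13.6057 × 2² / 15² = -0.24188 eV
  n = 16:  E = -13.6057 × 2² / 16² = -0.21259 eV  ← matches
  n = 17:  E = -13.6057 × 2² / 17² = -0.18831 eV
  n = 18:  E = -13.6057 × 2² / 18² = -0.16797 eV

Checking against the measurement of -0.21 eV (2 sig figs), only n = 16 agrees:
E_16 = -0.21259 eV, which rounds to -0.21 eV ✓

Therefore n = 16.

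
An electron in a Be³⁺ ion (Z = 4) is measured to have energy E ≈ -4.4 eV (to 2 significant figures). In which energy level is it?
n = 7

The exact energy levels follow E_n = -13.6057 Z² / n² eV with Z = 4.

The measured value (-4.4 eV) is reported to only 2 significant figures, so we must test candidate n values and see which one matches to that precision.

Candidate energies:
  n = 5:  E = -13.6057 × 4² / 5² = -8.70765 eV
  n = 6:  E = -13.6057 × 4² / 6² = -6.04698 eV
  n = 7:  E = -13.6057 × 4² / 7² = -4.44268 eV  ← matches
  n = 8:  E = -13.6057 × 4² / 8² = -3.40143 eV
  n = 9:  E = -13.6057 × 4² / 9² = -2.68755 eV

Checking against the measurement of -4.4 eV (2 sig figs), only n = 7 agrees:
E_7 = -4.44268 eV, which rounds to -4.4 eV ✓

Therefore n = 7.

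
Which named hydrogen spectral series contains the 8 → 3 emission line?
Paschen series

The spectral series in hydrogen are named based on the final (lower) energy level:
- Lyman series: n_final = 1 (ultraviolet)
- Balmer series: n_final = 2 (visible/near-UV)
- Paschen series: n_final = 3 (infrared)
- Brackett series: n_final = 4 (infrared)
- Pfund series: n_final = 5 (far infrared)

Since this transition ends at n = 3, it belongs to the Paschen series.

For reference, this 8 → 3 line has photon energy
ΔE = 13.6057 eV × (1/3² - 1/8²) = 1.2991553819 eV,
corresponding to wavelength λ = hc/ΔE = 1239.84 eV·nm / 1.2991553819 eV = 954.343120 nm in the infrared region.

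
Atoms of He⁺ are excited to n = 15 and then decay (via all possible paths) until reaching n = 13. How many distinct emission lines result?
3

The electron can occupy levels n = 13, 14, ..., 15 during de-excitation — that is m = 15 - 13 + 1 = 3 distinct levels.

The number of distinct spectral lines equals the number of ways to choose 2 of these m levels (each pair gives one possible emission transition):

Number of lines = m(m-1)/2 = 3×2/2 = 3

These correspond to all possible transitions between the 3 levels:
15 → 14, 15 → 13, 14 → 13

Each transition produces a photon with a unique energy (and thus wavelength). This count does not depend on Z.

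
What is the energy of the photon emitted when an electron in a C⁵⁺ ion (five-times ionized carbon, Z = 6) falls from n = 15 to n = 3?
52.25 eV

The energy levels are E_n = -13.6057 Z² eV / n².

Energy at n = 15: E_15 = -13.6057 × 6² / 15² = -2.17691 eV
Energy at n = 3: E_3 = -13.6057 × 6² / 3² = -54.42280 eV

For emission (electron falling to lower state), the photon energy is:
E_photon = E_15 - E_3 = |-2.17691 - (-54.42280)|
E_photon = 52.25 eV

This energy is carried away by the emitted photon.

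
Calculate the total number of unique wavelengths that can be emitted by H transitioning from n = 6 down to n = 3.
6

The electron can occupy levels n = 3, 4, ..., 6 during de-excitation — that is m = 6 - 3 + 1 = 4 distinct levels.

The number of distinct spectral lines equals the number of ways to choose 2 of these m levels (each pair gives one possible emission transition):

Number of lines = m(m-1)/2 = 4×3/2 = 6

These correspond to all possible transitions between the 4 levels:
6 → 5, 6 → 4, 6 → 3, 5 → 4, 5 → 3, 4 → 3

Each transition produces a photon with a unique energy (and thus wavelength). This count does not depend on Z.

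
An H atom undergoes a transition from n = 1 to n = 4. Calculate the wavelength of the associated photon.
97.20 nm

First, find the transition energy using E_n = -13.6057 / n² eV:
E_1 = -13.6057 / 1² = -13.6057 eV
E_4 = -13.6057 / 4² = -0.8504 eV

Photon energy: |ΔE| = |E_4 - E_1| = 12.7553 eV

Convert to wavelength using E = hc/λ with hc = 1239.84 eV·nm:
λ = hc/E = 1239.84 eV·nm / 12.7553 eV
λ = 97.20 nm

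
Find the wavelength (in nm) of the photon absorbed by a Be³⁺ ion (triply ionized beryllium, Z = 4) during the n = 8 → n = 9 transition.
1736.764 nm

First, find the transition energy using E_n = -13.6057 Z² / n² eV:
E_8 = -13.6057 × 4² / 8² = -3.401425000 eV
E_9 = -13.6057 × 4² / 9² = -2.687545679 eV

Photon energy: |ΔE| = |E_9 - E_8| = 0.713879321 eV

Convert to wavelength using E = hc/λ with hc = 1239.84 eV·nm:
λ = hc/E = 1239.84 eV·nm / 0.713879321 eV
λ = 1736.764 nm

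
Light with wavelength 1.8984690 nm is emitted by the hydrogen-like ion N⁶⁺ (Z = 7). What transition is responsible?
n = 7 → n = 1

First, find the photon energy from the wavelength (hc = 1239.84 eV·nm):
E = hc/λ = 1239.84 eV·nm / 1.8984690 nm = 653.07361 eV

The energy levels of N⁶⁺ satisfy E_n = -13.6057 × 7² / n² eV, so an emission n_i → n_f releases
ΔE = 13.6057 × 7² × (1/n_f² − 1/n_i²) eV.

Setting ΔE equal to the photon energy:
1/n_f² − 1/n_i² = 653.07361 / (13.6057 × 7²) = 0.97959185

Since 1/n_i² must be positive, we need 1/n_f² > 0.97959185, i.e. n_f ≤ 1. For each allowed n_f, solve n_i = (1/n_f² − 0.97959185)^(−1/2) and check whether it is a whole number:
  n_f = 1: 1/n_i² = 1.00000000 − 0.97959185 = 0.02040815 → n_i = 7.000  → integer, n_i = 7 ✓

Only n_f = 1 gives an integer upper level, n_i = 7.

The transition is from n = 7 to n = 1 (emission).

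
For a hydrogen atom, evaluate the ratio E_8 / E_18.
5.062500

Using E_n = -13.6057 Z² / n² eV with Z = 1:

E_8 = -13.6057 / 8² = -13.6057 / 64 = -0.212589062500 eV
E_18 = -13.6057 / 18² = -13.6057 / 324 = -0.041992901235 eV

The ratio is:
E_8/E_18 = (-0.212589062500) / (-0.041992901235)
E_8/E_18 = (-13.6057/64) / (-13.6057/324)
E_8/E_18 = 324/64
E_8/E_18 = 5.062500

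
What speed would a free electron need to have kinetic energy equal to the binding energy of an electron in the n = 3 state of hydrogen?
7.292e+05 m/s (or 0.24% of c)

The binding energy at n = 3 for hydrogen is:
E_3 = -13.6057/3² = -1.511744 eV
|E_3| = 1.511744 eV

Convert to Joules:
KE = 1.511744 eV × (1.602177 × 10⁻¹⁹ J/eV) = 2.42208e-19 J

Using KE = ½mv²:
v = √(2·KE/m_e)
v = √(2 × 2.42208e-19 J / 9.10938 × 10⁻³¹ kg)
v = 7.292e+05 m/s

This is approximately 0.24% the speed of light.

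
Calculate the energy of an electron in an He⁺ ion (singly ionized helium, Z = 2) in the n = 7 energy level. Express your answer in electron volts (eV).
-1.11 eV

The energy levels of a hydrogen-like atom are given by:
E_n = -13.6057 Z² / n² eV  (with Z = 2 for He⁺)

For n = 7:
E_7 = -13.6057 × 2² / 7²
E_7 = -13.6057 × 4 / 49
E_7 = -1.11 eV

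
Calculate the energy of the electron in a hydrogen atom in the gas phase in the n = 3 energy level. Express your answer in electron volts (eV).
-1.511744 eV

The energy levels of a hydrogen-like atom are given by:
E_n = -13.6057 eV / n²

For n = 3:
E_3 = -13.6057 eV / 3²
E_3 = -13.6057 eV / 9
E_3 = -1.511744 eV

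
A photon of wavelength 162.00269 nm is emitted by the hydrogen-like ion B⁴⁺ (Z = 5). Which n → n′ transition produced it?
n = 5 → n = 4

First, find the photon energy from the wavelength (hc = 1239.84 eV·nm):
E = hc/λ = 1239.84 eV·nm / 162.00269 nm = 7.6532063 eV

The energy levels of B⁴⁺ satisfy E_n = -13.6057 × 5² / n² eV, so an emission n_i → n_f releases
ΔE = 13.6057 × 5² × (1/n_f² − 1/n_i²) eV.

Setting ΔE equal to the photon energy:
1/n_f² − 1/n_i² = 7.6532063 / (13.6057 × 5²) = 0.022500000

Since 1/n_i² must be positive, we need 1/n_f² > 0.022500000, i.e. n_f ≤ 6. For each allowed n_f, solve n_i = (1/n_f² − 0.022500000)^(−1/2) and check whether it is a whole number:
  n_f = 1: 1/n_i² = 1.000000000 − 0.022500000 = 0.977500000 → n_i = 1.011  (not an integer) ✗
  n_f = 2: 1/n_i² = 0.250000000 − 0.022500000 = 0.227500000 → n_i = 2.097  (not an integer) ✗
  n_f = 3: 1/n_i² = 0.111111111 − 0.022500000 = 0.088611111 → n_i = 3.359  (not an integer) ✗
  n_f = 4: 1/n_i² = 0.062500000 − 0.022500000 = 0.040000000 → n_i = 5.000  → integer, n_i = 5 ✓
  n_f = 5: 1/n_i² = 0.040000000 − 0.022500000 = 0.017500000 → n_i = 7.559  (not an integer) ✗
  n_f = 6: 1/n_i² = 0.027777778 − 0.022500000 = 0.005277778 → n_i = 13.765  (not an integer) ✗

Only n_f = 4 gives an integer upper level, n_i = 5.

The transition is from n = 5 to n = 4 (emission).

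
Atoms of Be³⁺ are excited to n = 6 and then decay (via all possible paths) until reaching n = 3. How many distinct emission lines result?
6

The electron can occupy levels n = 3, 4, ..., 6 during de-excitation — that is m = 6 - 3 + 1 = 4 distinct levels.

The number of distinct spectral lines equals the number of ways to choose 2 of these m levels (each pair gives one possible emission transition):

Number of lines = m(m-1)/2 = 4×3/2 = 6

These correspond to all possible transitions between the 4 levels:
6 → 5, 6 → 4, 6 → 3, 5 → 4, 5 → 3, 4 → 3

Each transition produces a photon with a unique energy (and thus wavelength). This count does not depend on Z.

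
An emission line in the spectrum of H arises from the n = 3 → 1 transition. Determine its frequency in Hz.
2.92431e+15 Hz

First, find the transition energy:
E_3 = -13.6057 / 3² = -1.5117444 eV
E_1 = -13.6057 / 1² = -13.6057000 eV
|ΔE| = |E_1 - E_3| = 12.0939556 eV

Convert to Joules: E = 12.0939556 eV × (1.602177 × 10⁻¹⁹ J/eV) = 1.9376658e-18 J

Using E = hf:
f = E/h = 1.9376658e-18 J / (6.62607 × 10⁻³⁴ J·s)
f = 2.92431e+15 Hz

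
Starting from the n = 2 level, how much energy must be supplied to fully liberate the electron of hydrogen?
3.40 eV

The ionization energy is the energy needed to remove the electron completely (n → ∞).

For hydrogen, E_n = -13.6057 eV / n².

At n = 2: E_2 = -13.6057 / 2² = -3.40143 eV
At n = ∞: E_∞ = 0 eV

Ionization energy = E_∞ - E_2 = 0 - (-3.40143) = 3.40143 eV
Ionization energy ≈ 3.40 eV

This is also called the binding energy of the electron in state n = 2.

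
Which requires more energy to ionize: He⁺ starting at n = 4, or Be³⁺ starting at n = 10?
He⁺ at n = 4 (E = -3.40143 eV)

Using E_n = -13.6057 Z² / n² eV:

He⁺ (Z = 2) at n = 4:
E = -13.6057 × 2² / 4² = -13.6057 × 4 / 16 = -3.40142500 eV

Be³⁺ (Z = 4) at n = 10:
E = -13.6057 × 4² / 10² = -13.6057 × 16 / 100 = -2.17691200 eV

Since -3.40142500 eV < -2.17691200 eV,
He⁺ at n = 4 is more tightly bound (requires more energy to ionize).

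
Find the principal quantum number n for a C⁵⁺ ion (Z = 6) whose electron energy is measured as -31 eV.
n = 4

The exact energy levels follow E_n = -13.6057 Z² / n² eV with Z = 6.

The measured value (-31 eV) is reported to only 2 significant figures, so we must test candidate n values and see which one matches to that precision.

Candidate energies:
  n = 2:  E = -13.6057 × 6² / 2² = -122.45130 eV
  n = 3:  E = -13.6057 × 6² / 3² = -54.42280 eV
  n = 4:  E = -13.6057 × 6² / 4² = -30.61283 eV  ← matches
  n = 5:  E = -13.6057 × 6² / 5² = -19.59221 eV
  n = 6:  E = -13.6057 × 6² / 6² = -13.60570 eV

Checking against the measurement of -31 eV (2 sig figs), only n = 4 agrees:
E_4 = -30.61283 eV, which rounds to -31 eV ✓

Therefore n = 4.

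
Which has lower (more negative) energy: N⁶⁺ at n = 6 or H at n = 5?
N⁶⁺ at n = 6 (E = -18.52 eV)

Using E_n = -13.6057 Z² / n² eV:

N⁶⁺ (Z = 7) at n = 6:
E = -13.6057 × 7² / 6² = -13.6057 × 49 / 36 = -18.51887 eV

H (Z = 1) at n = 5:
E = -13.6057 × 1² / 5² = -13.6057 × 1 / 25 = -0.54423 eV

Since -18.51887 eV < -0.54423 eV,
N⁶⁺ at n = 6 is more tightly bound (requires more energy to ionize).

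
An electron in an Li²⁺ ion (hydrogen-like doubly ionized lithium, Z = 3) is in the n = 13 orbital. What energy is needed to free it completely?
0.7246 eV

The ionization energy is the energy needed to remove the electron completely (n → ∞).

For a hydrogen-like ion with Z = 3, E_n = -13.6057 Z² / n² eV.

At n = 13: E_13 = -13.6057 × 3² / 13² = -0.7245639 eV
At n = ∞: E_∞ = 0 eV

Ionization energy = E_∞ - E_13 = 0 - (-0.7245639) = 0.7245639 eV
Ionization energy ≈ 0.7246 eV

This is also called the binding energy of the electron in state n = 13.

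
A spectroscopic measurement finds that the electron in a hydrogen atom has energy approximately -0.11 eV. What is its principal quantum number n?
n = 11

The exact energy levels follow E_n = -13.6057 eV / n².

The measured value (-0.11 eV) is reported to only 2 significant figures, so we must test candidate n values and see which one matches to that precision.

Candidate energies:
  n = 9:  E = -13.6057/9² = -0.16797 eV
  n = 10:  E = -13.6057/10² = -0.13606 eV
  n = 11:  E = -13.6057/11² = -0.11244 eV  ← matches
  n = 12:  E = -13.6057/12² = -0.09448 eV
  n = 13:  E = -13.6057/13² = -0.08051 eV

Checking against the measurement of -0.11 eV (2 sig figs), only n = 11 agrees:
E_11 = -0.11244 eV, which rounds to -0.11 eV ✓

Therefore n = 11.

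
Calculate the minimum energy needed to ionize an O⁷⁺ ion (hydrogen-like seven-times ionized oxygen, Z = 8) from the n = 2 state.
217.6912 eV

The ionization energy is the energy needed to remove the electron completely (n → ∞).

For a hydrogen-like ion with Z = 8, E_n = -13.6057 Z² / n² eV.

At n = 2: E_2 = -13.6057 × 8² / 2² = -217.6912000 eV
At n = ∞: E_∞ = 0 eV

Ionization energy = E_∞ - E_2 = 0 - (-217.6912000) = 217.6912000 eV
Ionization energy ≈ 217.6912 eV

This is also called the binding energy of the electron in state n = 2.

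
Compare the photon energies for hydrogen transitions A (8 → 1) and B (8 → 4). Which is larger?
8 → 1

Calculate the energy for each transition:

Transition 8 → 1:
ΔE₁ = |E_1 - E_8| = |-13.6057/1² - (-13.6057/8²)|
ΔE₁ = |-13.6057000000 - (-0.2125890625)| = 13.3931109 eV

Transition 8 → 4:
ΔE₂ = |E_4 - E_8| = |-13.6057/4² - (-13.6057/8²)|
ΔE₂ = |-0.8503562500 - (-0.2125890625)| = 0.6377672 eV

Since 13.3931109 eV > 0.6377672 eV, the transition 8 → 1 emits the more energetic photon.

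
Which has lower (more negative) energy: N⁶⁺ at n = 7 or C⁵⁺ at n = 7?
N⁶⁺ at n = 7 (E = -13.61 eV)

Using E_n = -13.6057 Z² / n² eV:

N⁶⁺ (Z = 7) at n = 7:
E = -13.6057 × 7² / 7² = -13.6057 × 49 / 49 = -13.60570 eV

C⁵⁺ (Z = 6) at n = 7:
E = -13.6057 × 6² / 7² = -13.6057 × 36 / 49 = -9.99602 eV

Since -13.60570 eV < -9.99602 eV,
N⁶⁺ at n = 7 is more tightly bound (requires more energy to ionize).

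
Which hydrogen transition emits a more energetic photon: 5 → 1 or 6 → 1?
6 → 1

Calculate the energy for each transition:

Transition 5 → 1:
ΔE₁ = |E_1 - E_5| = |-13.6057/1² - (-13.6057/5²)|
ΔE₁ = |-13.6057000000 - (-0.5442280000)| = 13.0614720 eV

Transition 6 → 1:
ΔE₂ = |E_1 - E_6| = |-13.6057/1² - (-13.6057/6²)|
ΔE₂ = |-13.6057000000 - (-0.3779361111)| = 13.2277639 eV

Since 13.2277639 eV > 13.0614720 eV, the transition 6 → 1 emits the more energetic photon.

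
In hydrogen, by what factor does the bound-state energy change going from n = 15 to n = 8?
3.515625

Using E_n = -13.6057 Z² / n² eV with Z = 1:

E_8 = -13.6057 / 8² = -13.6057 / 64 = -0.212589062500 eV
E_15 = -13.6057 / 15² = -13.6057 / 225 = -0.060469777778 eV

The ratio is:
E_8/E_15 = (-0.212589062500) / (-0.060469777778)
E_8/E_15 = (-13.6057/64) / (-13.6057/225)
E_8/E_15 = 225/64
E_8/E_15 = 3.515625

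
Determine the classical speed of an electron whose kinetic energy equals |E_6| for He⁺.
7.292e+05 m/s (or 0.24325% of c)

The binding energy at n = 6 for He⁺ is:
E_6 = -13.6057 × 2²/6² = -1.5117444 eV
|E_6| = 1.5117444 eV

Convert to Joules:
KE = 1.5117444 eV × (1.602177 × 10⁻¹⁹ J/eV) = 2.42208e-19 J

Using KE = ½mv²:
v = √(2·KE/m_e)
v = √(2 × 2.42208e-19 J / 9.10938 × 10⁻³¹ kg)
v = 7.292e+05 m/s

This is approximately 0.24325% the speed of light.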